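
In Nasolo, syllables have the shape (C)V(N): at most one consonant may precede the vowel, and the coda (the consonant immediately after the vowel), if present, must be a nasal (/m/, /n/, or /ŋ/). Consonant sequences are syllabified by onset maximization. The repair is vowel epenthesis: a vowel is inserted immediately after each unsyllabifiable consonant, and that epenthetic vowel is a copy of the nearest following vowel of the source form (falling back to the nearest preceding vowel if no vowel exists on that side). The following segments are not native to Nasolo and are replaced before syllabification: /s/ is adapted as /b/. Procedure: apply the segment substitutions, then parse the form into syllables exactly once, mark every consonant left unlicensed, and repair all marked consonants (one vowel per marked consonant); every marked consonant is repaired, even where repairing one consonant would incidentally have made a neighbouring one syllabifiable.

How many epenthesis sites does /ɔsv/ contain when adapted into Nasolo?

After substitution the input is /ɔbv/.
The unsyllabifiable consonants are /b/, /v/; each receives one epenthetic vowel.

2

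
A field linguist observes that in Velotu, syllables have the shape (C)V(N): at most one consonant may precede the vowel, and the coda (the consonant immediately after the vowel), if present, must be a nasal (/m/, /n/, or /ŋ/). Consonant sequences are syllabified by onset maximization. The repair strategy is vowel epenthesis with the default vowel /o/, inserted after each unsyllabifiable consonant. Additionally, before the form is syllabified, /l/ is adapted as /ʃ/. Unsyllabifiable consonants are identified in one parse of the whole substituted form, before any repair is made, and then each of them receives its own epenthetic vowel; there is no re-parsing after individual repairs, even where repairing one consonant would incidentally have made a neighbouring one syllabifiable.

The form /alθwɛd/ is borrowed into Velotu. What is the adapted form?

aʃoθowɛdo

Substitution: /l/ → /ʃ/, giving /aʃθwɛd/.
The consonants /ʃ/, /θ/, /d/ cannot be parsed into a legal (C)V(N) syllable (only a nasal (/m/, /n/, or /ŋ/) is licensed in coda position; onsets are limited to one consonant).
Epenthesis after each stranded consonant: /ʃ/ → /ʃo/, /θ/ → /θo/, /d/ → /do/.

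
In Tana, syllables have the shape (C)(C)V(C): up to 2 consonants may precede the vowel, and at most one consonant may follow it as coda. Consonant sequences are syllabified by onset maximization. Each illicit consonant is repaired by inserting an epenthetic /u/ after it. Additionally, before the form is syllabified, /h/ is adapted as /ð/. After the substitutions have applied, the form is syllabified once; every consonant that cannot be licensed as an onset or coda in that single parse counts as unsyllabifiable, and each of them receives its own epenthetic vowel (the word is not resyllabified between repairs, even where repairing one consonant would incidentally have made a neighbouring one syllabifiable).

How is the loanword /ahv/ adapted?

Substitution: /h/ → /ð/, giving /aðv/.
Syllabifying with onset maximization leaves /v/ stranded (at most one coda consonant is licensed; onsets may contain at most 2 consonants).
Each unlicensed consonant becomes the onset of a new syllable: /v/ → /vu/.

aðvu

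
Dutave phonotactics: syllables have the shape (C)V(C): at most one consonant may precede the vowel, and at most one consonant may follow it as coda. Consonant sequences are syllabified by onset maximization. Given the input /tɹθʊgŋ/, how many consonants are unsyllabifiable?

3

Under (C)V(C), the unsyllabifiable consonants are /t/, /ɹ/, /ŋ/ (at most one coda consonant is licensed; onsets are limited to one consonant).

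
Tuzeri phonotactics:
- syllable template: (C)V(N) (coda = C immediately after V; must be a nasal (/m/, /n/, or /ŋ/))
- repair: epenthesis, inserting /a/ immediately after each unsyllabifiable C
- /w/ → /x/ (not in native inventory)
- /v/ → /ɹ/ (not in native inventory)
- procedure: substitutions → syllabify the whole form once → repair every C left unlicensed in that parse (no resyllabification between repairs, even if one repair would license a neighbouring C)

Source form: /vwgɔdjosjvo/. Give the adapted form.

Substitution: /v/ → /ɹ/, /w/ → /x/, giving /ɹxgɔdjosjɹo/.
The consonants /ɹ/, /x/, /d/, /s/, /j/ cannot be parsed into a legal (C)V(N) syllable (only a nasal (/m/, /n/, or /ŋ/) is licensed in coda position; onsets are limited to one consonant).
Inserting the epenthetic vowel yields /ɹ/ → /ɹa/, /x/ → /xa/, /d/ → /da/, /s/ → /sa/, /j/ → /ja/.

ɹaxagɔdajosajaɹo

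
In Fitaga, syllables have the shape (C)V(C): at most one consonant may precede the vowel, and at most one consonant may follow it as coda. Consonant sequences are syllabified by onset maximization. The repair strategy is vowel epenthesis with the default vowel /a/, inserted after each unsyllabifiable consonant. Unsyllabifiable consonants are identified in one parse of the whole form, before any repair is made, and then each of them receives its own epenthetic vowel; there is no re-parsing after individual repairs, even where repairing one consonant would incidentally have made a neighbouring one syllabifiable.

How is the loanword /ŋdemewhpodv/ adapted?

The consonants /ŋ/, /h/, /v/ cannot be parsed into a legal (C)V(C) syllable (at most one coda consonant is licensed; onsets are limited to one consonant).
Inserting the epenthetic vowel yields /ŋ/ → /ŋa/, /h/ → /ha/, /v/ → /va/.

ŋademewhapodva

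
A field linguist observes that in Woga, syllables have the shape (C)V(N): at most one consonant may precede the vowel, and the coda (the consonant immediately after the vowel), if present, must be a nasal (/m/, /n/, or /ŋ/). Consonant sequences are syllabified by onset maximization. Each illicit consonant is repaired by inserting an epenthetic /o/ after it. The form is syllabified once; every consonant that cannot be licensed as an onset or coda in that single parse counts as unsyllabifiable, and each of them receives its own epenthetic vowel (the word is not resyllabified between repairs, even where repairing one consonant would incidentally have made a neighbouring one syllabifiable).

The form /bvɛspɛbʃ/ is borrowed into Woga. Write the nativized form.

bovɛsopɛboʃo

Under (C)V(N), the unsyllabifiable consonants are /b/, /s/, /b/, /ʃ/ (only a nasal (/m/, /n/, or /ŋ/) is licensed in coda position; onsets are limited to one consonant).
Inserting the epenthetic vowel yields /b/ → /bo/, /s/ → /so/, /b/ → /bo/, /ʃ/ → /ʃo/.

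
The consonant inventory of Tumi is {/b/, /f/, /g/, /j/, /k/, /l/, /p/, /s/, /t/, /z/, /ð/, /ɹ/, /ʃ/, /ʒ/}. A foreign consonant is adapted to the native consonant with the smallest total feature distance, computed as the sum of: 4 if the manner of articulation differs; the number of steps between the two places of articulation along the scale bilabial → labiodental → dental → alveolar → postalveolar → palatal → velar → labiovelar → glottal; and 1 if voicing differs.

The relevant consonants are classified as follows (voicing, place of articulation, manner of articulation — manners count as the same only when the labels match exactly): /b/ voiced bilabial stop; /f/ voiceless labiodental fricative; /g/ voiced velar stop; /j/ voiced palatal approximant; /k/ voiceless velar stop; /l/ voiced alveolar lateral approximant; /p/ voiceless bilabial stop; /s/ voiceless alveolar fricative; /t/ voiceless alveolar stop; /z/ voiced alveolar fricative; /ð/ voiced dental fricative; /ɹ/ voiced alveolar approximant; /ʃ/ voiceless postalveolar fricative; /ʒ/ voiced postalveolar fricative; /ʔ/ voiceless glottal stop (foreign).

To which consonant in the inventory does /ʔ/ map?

k

/k/ is closest: same manner (stop), place distance 2 (glottal→velar), same voicing; total 2. Next closest is /g/ at distance 3.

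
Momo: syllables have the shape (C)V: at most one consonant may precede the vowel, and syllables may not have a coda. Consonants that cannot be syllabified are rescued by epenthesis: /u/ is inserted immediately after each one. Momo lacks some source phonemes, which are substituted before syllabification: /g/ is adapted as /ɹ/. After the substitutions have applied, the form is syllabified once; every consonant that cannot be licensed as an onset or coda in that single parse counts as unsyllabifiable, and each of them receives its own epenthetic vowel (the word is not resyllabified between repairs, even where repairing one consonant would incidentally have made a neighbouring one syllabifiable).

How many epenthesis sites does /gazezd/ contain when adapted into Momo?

After substitution the input is /ɹazezd/.
The unsyllabifiable consonants are /z/, /d/; each receives one epenthetic vowel.

2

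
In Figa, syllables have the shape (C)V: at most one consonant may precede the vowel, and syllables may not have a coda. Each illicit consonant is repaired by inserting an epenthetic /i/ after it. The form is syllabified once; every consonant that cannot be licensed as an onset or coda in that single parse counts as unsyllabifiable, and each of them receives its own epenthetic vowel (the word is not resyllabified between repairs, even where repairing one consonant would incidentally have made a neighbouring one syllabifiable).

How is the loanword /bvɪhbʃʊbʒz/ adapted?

The consonants /b/, /h/, /b/, /b/, /ʒ/, /z/ cannot be parsed into a legal (C)V syllable (no codas are permitted; onsets are limited to one consonant).
Epenthesis after each stranded consonant: /b/ → /bi/, /h/ → /hi/, /b/ → /bi/, /b/ → /bi/, /ʒ/ → /ʒi/, /z/ → /zi/.

bivɪhibiʃʊbiʒizi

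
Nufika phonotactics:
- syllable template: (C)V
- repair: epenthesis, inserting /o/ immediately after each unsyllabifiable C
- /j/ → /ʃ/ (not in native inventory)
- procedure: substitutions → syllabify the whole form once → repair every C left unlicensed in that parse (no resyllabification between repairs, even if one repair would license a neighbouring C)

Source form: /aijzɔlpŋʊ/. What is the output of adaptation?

Substitution: /j/ → /ʃ/, giving /aiʃzɔlpŋʊ/.
Under (C)V, the unsyllabifiable consonants are /ʃ/, /l/, /p/ (no codas are permitted; onsets are limited to one consonant).
Each unlicensed consonant becomes the onset of a new syllable: /ʃ/ → /ʃo/, /l/ → /lo/, /p/ → /po/.

aiʃozɔlopoŋʊ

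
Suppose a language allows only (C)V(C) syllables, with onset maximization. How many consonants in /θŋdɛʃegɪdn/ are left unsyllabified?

3

Under (C)V(C), the unsyllabifiable consonants are /θ/, /ŋ/, /n/ (at most one coda consonant is licensed; onsets are limited to one consonant).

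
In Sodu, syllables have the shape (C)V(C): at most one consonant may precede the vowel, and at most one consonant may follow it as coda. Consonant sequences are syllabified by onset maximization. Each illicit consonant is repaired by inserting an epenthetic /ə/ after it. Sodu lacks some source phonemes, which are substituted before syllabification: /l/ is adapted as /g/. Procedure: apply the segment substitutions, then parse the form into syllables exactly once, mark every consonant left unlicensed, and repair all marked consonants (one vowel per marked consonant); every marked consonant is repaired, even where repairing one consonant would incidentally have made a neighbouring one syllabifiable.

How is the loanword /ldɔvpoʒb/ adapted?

gədɔvpoʒbə

Substitution: /l/ → /g/, giving /gdɔvpoʒb/.
Syllabifying with onset maximization leaves /g/, /b/ stranded (at most one coda consonant is licensed; onsets are limited to one consonant).
Inserting the epenthetic vowel yields /g/ → /gə/, /b/ → /bə/.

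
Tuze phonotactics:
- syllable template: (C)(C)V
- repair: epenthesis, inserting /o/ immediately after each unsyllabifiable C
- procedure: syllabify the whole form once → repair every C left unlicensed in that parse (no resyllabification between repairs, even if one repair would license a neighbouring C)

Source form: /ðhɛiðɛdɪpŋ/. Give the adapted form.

ðhɛiðɛdɪpoŋo

Under (C)(C)V, the unsyllabifiable consonants are /p/, /ŋ/ (no codas are permitted; onsets may contain at most 2 consonants).
Each unlicensed consonant becomes the onset of a new syllable: /p/ → /po/, /ŋ/ → /ŋo/.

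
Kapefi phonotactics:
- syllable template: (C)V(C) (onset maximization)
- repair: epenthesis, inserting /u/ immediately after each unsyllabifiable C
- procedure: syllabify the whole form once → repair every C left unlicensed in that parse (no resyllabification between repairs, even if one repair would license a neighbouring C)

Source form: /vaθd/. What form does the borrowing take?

vaθdu

The consonants /d/ cannot be parsed into a legal (C)V(C) syllable (at most one coda consonant is licensed; onsets are limited to one consonant).
Each unlicensed consonant becomes the onset of a new syllable: /d/ → /du/.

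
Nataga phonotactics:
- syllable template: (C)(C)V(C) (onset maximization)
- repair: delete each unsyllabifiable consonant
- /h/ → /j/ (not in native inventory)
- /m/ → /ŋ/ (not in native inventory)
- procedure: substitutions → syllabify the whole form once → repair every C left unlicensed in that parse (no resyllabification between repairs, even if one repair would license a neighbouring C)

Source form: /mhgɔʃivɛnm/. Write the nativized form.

jgɔʃivɛn

Substitution: /m/ → /ŋ/, /h/ → /j/, giving /ŋjgɔʃivɛnŋ/.
Syllabifying with onset maximization leaves /ŋ/, /ŋ/ stranded (at most one coda consonant is licensed; onsets may contain at most 2 consonants).
Each unlicensed consonant is deleted: /ŋ/, /ŋ/.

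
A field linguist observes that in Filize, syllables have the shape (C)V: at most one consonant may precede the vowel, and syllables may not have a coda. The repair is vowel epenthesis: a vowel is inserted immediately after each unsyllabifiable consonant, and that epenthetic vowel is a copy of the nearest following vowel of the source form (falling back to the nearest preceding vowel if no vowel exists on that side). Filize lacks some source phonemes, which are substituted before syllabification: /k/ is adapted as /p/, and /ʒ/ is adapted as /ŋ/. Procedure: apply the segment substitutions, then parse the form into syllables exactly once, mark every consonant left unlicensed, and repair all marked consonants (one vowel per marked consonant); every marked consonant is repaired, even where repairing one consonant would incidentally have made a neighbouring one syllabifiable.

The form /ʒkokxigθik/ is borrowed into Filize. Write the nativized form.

ŋopopixigiθipi

Substitution: /ʒ/ → /ŋ/, /k/ → /p/, giving /ŋpopxigθip/.
Syllabifying with onset maximization leaves /ŋ/, /p/, /g/, /p/ stranded (no codas are permitted; onsets are limited to one consonant).
Each unlicensed consonant becomes the onset of a new syllable: /ŋ/ → /ŋo/, /p/ → /pi/, /g/ → /gi/, /p/ → /pi/.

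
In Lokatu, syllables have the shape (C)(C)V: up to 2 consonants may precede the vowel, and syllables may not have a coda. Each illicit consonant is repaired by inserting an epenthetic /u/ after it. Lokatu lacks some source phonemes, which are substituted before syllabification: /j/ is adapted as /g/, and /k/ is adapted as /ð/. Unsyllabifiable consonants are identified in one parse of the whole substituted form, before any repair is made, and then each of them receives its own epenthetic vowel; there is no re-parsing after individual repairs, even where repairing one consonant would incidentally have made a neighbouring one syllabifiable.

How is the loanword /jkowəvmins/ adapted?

gðowəvminusu

Substitution: /j/ → /g/, /k/ → /ð/, giving /gðowəvmins/.
Under (C)(C)V, the unsyllabifiable consonants are /n/, /s/ (no codas are permitted; onsets may contain at most 2 consonants).
Inserting the epenthetic vowel yields /n/ → /nu/, /s/ → /su/.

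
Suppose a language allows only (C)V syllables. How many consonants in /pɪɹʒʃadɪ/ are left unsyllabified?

The consonants /ɹ/, /ʒ/ cannot be parsed into a legal (C)V syllable (no codas are permitted; onsets are limited to one consonant).

2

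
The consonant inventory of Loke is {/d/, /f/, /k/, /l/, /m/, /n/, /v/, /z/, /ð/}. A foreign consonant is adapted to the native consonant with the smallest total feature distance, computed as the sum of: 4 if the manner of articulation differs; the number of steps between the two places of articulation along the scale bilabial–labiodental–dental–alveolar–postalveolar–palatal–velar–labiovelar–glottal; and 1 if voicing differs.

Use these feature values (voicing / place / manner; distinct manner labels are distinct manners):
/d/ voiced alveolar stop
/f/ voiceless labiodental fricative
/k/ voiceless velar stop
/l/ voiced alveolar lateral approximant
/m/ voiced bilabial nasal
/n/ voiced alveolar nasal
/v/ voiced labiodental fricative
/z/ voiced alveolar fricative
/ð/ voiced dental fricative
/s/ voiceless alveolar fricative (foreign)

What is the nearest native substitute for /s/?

/z/ is closest: same manner (fricative), place distance 0 (alveolar→alveolar), voicing differs (+1); total 1. Next closest is /f/ at distance 2.

z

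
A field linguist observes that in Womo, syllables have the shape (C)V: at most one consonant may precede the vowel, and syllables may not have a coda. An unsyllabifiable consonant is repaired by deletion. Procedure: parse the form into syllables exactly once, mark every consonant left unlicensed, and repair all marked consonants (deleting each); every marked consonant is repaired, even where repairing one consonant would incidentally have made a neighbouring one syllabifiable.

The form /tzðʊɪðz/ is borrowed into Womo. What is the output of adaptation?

Syllabifying with onset maximization leaves /t/, /z/, /ð/, /z/ stranded (no codas are permitted; onsets are limited to one consonant).
Each unlicensed consonant is deleted: /t/, /z/, /ð/, /z/.

ðʊɪ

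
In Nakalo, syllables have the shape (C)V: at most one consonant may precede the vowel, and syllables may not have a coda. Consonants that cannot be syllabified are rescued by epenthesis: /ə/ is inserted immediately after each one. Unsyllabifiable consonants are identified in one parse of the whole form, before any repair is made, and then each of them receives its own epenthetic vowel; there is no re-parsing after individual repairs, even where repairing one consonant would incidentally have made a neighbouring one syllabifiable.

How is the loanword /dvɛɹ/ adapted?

dəvɛɹə

Syllabifying with onset maximization leaves /d/, /ɹ/ stranded (no codas are permitted; onsets are limited to one consonant).
Epenthesis after each stranded consonant: /d/ → /də/, /ɹ/ → /ɹə/.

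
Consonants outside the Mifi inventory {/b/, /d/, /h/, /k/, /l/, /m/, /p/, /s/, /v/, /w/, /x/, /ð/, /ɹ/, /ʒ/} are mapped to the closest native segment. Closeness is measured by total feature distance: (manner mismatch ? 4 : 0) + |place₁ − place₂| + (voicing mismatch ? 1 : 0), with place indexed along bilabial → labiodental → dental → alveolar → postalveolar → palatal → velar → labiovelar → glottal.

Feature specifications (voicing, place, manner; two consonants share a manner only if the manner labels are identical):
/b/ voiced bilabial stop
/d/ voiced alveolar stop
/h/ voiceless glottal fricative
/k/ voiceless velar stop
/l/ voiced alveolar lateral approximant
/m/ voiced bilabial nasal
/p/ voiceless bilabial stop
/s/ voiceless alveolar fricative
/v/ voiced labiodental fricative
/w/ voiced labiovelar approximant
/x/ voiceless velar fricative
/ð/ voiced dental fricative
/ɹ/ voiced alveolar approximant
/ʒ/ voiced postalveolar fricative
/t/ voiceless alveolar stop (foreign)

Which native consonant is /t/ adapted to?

/d/ is closest: same manner (stop), place distance 0 (alveolar→alveolar), voicing differs (+1); total 1. Next closest is /k/ at distance 3.

d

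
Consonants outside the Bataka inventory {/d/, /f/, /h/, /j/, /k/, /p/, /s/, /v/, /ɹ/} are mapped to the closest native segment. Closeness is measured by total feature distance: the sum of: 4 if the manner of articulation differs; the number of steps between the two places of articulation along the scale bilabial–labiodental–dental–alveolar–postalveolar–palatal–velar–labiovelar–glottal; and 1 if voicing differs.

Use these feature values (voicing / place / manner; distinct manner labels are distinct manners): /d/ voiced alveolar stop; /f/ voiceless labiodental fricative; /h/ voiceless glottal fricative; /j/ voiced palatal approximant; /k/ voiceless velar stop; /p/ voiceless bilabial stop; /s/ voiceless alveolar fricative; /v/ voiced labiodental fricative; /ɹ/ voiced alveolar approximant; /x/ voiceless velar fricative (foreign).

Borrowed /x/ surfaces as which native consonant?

h

/h/ is closest: same manner (fricative), place distance 2 (velar→glottal), same voicing; total 2. Next closest is /s/ at distance 3.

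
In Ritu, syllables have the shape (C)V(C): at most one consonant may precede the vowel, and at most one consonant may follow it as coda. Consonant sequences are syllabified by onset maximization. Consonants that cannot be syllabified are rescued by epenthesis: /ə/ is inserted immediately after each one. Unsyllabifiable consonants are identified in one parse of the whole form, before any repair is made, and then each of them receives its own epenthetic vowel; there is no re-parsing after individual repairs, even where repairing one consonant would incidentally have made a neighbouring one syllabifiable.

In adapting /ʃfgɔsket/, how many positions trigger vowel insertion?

2

The unsyllabifiable consonants are /ʃ/, /f/; each receives one epenthetic vowel.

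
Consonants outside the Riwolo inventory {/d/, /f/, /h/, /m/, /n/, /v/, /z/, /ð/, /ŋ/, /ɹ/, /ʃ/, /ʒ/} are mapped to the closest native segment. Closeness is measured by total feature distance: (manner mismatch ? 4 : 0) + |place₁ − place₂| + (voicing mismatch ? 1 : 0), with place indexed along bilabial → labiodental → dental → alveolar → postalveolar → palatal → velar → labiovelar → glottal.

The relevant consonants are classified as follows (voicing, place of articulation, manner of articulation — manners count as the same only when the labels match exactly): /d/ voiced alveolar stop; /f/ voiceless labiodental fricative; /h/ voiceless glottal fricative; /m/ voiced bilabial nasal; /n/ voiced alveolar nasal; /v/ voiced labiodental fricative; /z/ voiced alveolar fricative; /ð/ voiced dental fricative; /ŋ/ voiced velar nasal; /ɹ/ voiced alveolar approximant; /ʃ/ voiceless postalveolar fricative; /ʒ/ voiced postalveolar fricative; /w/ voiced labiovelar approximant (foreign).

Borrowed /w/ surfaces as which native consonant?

ɹ

/ɹ/ is closest: same manner (approximant), place distance 4 (labiovelar→alveolar), same voicing; total 4. Next closest is /ŋ/ at distance 5.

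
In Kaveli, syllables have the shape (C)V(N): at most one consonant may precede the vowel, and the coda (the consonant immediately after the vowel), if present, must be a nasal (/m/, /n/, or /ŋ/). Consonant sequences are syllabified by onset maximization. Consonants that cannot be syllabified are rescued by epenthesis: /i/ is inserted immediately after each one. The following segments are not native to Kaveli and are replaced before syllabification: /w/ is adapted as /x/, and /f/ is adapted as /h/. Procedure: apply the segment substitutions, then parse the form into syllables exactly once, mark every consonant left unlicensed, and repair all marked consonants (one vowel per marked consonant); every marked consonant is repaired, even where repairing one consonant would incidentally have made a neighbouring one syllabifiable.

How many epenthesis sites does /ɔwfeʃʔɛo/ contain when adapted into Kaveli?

2

After substitution the input is /ɔxheʃʔɛo/.
The unsyllabifiable consonants are /x/, /ʃ/; each receives one epenthetic vowel.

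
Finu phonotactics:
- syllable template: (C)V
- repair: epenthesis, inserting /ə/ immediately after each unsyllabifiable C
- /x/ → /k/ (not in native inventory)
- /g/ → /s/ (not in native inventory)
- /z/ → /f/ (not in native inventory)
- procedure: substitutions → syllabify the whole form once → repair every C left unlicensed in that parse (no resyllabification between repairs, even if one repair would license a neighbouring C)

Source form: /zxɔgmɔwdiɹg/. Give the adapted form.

Substitution: /z/ → /f/, /x/ → /k/, /g/ → /s/, giving /fkɔsmɔwdiɹs/.
Under (C)V, the unsyllabifiable consonants are /f/, /s/, /w/, /ɹ/, /s/ (no codas are permitted; onsets are limited to one consonant).
Each unlicensed consonant becomes the onset of a new syllable: /f/ → /fə/, /s/ → /sə/, /w/ → /wə/, /ɹ/ → /ɹə/, /s/ → /sə/.

fəkɔsəmɔwədiɹəsə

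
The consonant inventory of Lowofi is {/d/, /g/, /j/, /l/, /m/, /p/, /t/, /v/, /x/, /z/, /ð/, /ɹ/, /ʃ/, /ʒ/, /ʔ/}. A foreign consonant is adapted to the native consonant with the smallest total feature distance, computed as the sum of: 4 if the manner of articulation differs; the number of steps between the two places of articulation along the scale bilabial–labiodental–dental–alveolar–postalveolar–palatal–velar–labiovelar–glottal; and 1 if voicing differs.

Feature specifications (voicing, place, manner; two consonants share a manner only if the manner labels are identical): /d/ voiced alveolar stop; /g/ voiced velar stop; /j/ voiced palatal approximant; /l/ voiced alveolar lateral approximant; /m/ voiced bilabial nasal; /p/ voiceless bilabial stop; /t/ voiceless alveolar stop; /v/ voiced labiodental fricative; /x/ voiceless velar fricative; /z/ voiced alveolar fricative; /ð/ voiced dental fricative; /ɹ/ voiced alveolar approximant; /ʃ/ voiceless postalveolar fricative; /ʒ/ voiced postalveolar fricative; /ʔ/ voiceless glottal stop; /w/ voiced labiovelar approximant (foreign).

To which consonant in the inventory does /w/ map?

/j/ is closest: same manner (approximant), place distance 2 (labiovelar→palatal), same voicing; total 2. Next closest is /ɹ/ at distance 4.

j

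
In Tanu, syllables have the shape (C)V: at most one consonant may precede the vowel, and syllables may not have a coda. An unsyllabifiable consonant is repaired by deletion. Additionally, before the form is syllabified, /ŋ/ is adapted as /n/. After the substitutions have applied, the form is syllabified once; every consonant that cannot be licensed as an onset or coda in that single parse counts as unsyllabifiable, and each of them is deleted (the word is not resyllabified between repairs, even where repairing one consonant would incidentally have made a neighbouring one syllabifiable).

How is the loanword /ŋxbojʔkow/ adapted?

Substitution: /ŋ/ → /n/, giving /nxbojʔkow/.
Syllabifying with onset maximization leaves /n/, /x/, /j/, /ʔ/, /w/ stranded (no codas are permitted; onsets are limited to one consonant).
Each unlicensed consonant is deleted: /n/, /x/, /j/, /ʔ/, /w/.

boko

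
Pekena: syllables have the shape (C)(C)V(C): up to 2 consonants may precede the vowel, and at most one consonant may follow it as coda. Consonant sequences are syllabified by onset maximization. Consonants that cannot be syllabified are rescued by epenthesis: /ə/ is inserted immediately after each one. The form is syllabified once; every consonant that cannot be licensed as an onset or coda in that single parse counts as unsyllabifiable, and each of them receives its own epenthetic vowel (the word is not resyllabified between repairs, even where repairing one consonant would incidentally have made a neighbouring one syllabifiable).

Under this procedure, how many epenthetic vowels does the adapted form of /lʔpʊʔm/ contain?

The unsyllabifiable consonants are /l/, /m/; each receives one epenthetic vowel.

2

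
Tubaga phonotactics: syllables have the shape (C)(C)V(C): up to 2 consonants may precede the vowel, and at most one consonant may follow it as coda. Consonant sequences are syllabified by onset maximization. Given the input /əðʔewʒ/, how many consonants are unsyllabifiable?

Under (C)(C)V(C), the unsyllabifiable consonants are /ʒ/ (at most one coda consonant is licensed; onsets may contain at most 2 consonants).

1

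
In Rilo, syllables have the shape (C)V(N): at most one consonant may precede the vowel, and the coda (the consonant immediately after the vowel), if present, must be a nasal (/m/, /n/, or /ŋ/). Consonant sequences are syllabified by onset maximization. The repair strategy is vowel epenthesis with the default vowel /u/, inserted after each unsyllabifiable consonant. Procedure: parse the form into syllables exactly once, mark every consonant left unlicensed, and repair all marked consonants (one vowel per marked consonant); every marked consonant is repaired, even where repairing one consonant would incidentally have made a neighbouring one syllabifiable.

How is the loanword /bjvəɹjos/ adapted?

The consonants /b/, /j/, /ɹ/, /s/ cannot be parsed into a legal (C)V(N) syllable (only a nasal (/m/, /n/, or /ŋ/) is licensed in coda position; onsets are limited to one consonant).
Inserting the epenthetic vowel yields /b/ → /bu/, /j/ → /ju/, /ɹ/ → /ɹu/, /s/ → /su/.

bujuvəɹujosu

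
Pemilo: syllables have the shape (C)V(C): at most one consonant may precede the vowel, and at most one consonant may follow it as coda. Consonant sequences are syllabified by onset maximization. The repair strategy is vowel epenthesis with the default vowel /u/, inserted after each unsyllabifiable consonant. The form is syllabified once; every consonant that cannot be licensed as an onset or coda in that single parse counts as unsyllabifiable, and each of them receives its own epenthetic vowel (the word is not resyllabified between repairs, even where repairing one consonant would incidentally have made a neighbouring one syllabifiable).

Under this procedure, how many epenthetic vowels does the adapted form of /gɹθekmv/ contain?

The unsyllabifiable consonants are /g/, /ɹ/, /m/, /v/; each receives one epenthetic vowel.

4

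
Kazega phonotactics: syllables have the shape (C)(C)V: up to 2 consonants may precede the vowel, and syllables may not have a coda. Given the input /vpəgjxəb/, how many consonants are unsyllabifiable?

2

Syllabifying with onset maximization leaves /g/, /b/ stranded (no codas are permitted; onsets may contain at most 2 consonants).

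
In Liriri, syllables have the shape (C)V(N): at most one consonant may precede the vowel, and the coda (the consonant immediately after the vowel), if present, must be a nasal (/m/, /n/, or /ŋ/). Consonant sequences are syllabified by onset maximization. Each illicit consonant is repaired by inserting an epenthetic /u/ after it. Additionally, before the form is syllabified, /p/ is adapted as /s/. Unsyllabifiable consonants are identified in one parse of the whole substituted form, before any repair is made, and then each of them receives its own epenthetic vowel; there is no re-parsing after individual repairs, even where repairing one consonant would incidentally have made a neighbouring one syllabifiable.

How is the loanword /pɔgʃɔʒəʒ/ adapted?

Substitution: /p/ → /s/, giving /sɔgʃɔʒəʒ/.
Under (C)V(N), the unsyllabifiable consonants are /g/, /ʒ/ (only a nasal (/m/, /n/, or /ŋ/) is licensed in coda position; onsets are limited to one consonant).
Inserting the epenthetic vowel yields /g/ → /gu/, /ʒ/ → /ʒu/.

sɔguʃɔʒəʒu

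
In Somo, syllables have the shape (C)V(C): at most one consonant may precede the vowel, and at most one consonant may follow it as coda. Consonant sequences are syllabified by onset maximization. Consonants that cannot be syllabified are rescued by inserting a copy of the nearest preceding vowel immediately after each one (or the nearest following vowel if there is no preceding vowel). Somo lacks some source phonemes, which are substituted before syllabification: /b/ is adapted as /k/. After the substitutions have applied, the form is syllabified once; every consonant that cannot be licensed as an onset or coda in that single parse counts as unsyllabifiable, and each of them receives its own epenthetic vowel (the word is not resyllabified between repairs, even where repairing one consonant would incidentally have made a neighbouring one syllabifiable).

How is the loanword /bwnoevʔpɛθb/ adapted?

kowonoevʔepɛθkɛ

Substitution: /b/ → /k/, giving /kwnoevʔpɛθk/.
Syllabifying with onset maximization leaves /k/, /w/, /ʔ/, /k/ stranded (at most one coda consonant is licensed; onsets are limited to one consonant).
Each unlicensed consonant becomes the onset of a new syllable: /k/ → /ko/, /w/ → /wo/, /ʔ/ → /ʔe/, /k/ → /kɛ/.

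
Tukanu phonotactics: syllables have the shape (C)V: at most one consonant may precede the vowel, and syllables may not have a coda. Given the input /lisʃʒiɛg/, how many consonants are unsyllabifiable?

Syllabifying with onset maximization leaves /s/, /ʃ/, /g/ stranded (no codas are permitted; onsets are limited to one consonant).

3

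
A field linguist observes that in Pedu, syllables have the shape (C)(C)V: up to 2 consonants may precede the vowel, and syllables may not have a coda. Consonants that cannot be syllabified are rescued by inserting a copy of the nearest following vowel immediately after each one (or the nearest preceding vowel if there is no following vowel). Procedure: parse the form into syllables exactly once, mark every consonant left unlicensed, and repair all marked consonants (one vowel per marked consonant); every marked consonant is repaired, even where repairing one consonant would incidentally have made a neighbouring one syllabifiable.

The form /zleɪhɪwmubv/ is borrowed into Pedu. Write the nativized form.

zleɪhɪwmubuvu

Under (C)(C)V, the unsyllabifiable consonants are /b/, /v/ (no codas are permitted; onsets may contain at most 2 consonants).
Inserting the epenthetic vowel yields /b/ → /bu/, /v/ → /vu/.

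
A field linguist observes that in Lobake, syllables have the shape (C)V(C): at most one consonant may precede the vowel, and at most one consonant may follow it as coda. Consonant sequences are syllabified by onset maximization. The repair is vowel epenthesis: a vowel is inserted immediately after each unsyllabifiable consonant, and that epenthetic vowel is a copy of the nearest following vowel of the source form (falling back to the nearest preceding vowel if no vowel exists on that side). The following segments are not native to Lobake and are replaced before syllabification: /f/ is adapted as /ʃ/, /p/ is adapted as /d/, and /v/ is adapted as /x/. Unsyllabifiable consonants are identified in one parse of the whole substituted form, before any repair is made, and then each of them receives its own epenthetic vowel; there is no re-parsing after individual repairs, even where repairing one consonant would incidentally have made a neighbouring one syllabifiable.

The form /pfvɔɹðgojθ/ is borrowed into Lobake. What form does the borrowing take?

Substitution: /p/ → /d/, /f/ → /ʃ/, /v/ → /x/, giving /dʃxɔɹðgojθ/.
Under (C)V(C), the unsyllabifiable consonants are /d/, /ʃ/, /ð/, /θ/ (at most one coda consonant is licensed; onsets are limited to one consonant).
Each unlicensed consonant becomes the onset of a new syllable: /d/ → /dɔ/, /ʃ/ → /ʃɔ/, /ð/ → /ðo/, /θ/ → /θo/.

dɔʃɔxɔɹðogojθo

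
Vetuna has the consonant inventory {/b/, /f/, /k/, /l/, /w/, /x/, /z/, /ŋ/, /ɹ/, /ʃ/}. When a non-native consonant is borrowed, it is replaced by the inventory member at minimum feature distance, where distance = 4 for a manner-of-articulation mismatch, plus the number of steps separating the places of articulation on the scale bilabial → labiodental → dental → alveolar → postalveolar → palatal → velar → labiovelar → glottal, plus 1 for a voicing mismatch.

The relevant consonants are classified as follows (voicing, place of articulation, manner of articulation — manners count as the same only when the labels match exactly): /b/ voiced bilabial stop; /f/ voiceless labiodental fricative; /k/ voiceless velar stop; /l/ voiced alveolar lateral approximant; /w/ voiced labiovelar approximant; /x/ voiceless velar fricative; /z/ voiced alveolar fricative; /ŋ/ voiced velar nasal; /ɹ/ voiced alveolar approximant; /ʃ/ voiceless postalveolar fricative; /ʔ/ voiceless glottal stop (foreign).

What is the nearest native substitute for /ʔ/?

k

/k/ is closest: same manner (stop), place distance 2 (glottal→velar), same voicing; total 2. Next closest is /w/ at distance 6.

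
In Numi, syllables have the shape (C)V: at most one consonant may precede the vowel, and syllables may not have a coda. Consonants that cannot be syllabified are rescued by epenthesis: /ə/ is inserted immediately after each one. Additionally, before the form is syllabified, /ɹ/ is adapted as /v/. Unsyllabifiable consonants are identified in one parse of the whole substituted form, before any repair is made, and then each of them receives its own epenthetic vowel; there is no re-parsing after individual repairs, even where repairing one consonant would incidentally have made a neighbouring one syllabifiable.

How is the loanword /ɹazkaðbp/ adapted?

vazəkaðəbəpə

Substitution: /ɹ/ → /v/, giving /vazkaðbp/.
The consonants /z/, /ð/, /b/, /p/ cannot be parsed into a legal (C)V syllable (no codas are permitted; onsets are limited to one consonant).
Epenthesis after each stranded consonant: /z/ → /zə/, /ð/ → /ðə/, /b/ → /bə/, /p/ → /pə/.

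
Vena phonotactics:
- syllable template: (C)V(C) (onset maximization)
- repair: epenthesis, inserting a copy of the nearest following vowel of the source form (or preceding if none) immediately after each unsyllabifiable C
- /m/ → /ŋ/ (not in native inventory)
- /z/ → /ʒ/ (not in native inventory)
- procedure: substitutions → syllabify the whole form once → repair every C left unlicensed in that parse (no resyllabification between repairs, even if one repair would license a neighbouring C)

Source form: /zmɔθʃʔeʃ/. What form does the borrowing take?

ʒɔŋɔθʃeʔeʃ

Substitution: /z/ → /ʒ/, /m/ → /ŋ/, giving /ʒŋɔθʃʔeʃ/.
Under (C)V(C), the unsyllabifiable consonants are /ʒ/, /ʃ/ (at most one coda consonant is licensed; onsets are limited to one consonant).
Inserting the epenthetic vowel yields /ʒ/ → /ʒɔ/, /ʃ/ → /ʃe/.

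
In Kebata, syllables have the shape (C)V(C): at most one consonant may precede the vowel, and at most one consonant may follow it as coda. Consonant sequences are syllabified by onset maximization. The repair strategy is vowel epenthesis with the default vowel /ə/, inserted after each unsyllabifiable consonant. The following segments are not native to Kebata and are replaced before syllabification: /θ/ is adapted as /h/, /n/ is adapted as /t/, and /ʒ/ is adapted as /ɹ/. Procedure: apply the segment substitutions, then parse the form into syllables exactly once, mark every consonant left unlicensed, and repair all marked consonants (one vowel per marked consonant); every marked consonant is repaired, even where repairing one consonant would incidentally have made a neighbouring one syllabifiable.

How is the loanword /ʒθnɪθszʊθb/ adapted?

Substitution: /ʒ/ → /ɹ/, /θ/ → /h/, /n/ → /t/, giving /ɹhtɪhszʊhb/.
Syllabifying with onset maximization leaves /ɹ/, /h/, /s/, /b/ stranded (at most one coda consonant is licensed; onsets are limited to one consonant).
Inserting the epenthetic vowel yields /ɹ/ → /ɹə/, /h/ → /hə/, /s/ → /sə/, /b/ → /bə/.

ɹəhətɪhsəzʊhbə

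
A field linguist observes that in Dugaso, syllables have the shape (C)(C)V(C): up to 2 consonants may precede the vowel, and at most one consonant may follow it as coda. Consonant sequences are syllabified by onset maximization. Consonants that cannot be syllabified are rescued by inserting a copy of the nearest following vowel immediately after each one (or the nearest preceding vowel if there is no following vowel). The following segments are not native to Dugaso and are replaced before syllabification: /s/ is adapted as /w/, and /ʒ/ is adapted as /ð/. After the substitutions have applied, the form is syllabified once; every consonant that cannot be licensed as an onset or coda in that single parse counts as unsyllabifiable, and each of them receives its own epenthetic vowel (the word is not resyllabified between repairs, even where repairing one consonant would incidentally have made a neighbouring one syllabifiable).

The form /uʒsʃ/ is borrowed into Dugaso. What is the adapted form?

Substitution: /ʒ/ → /ð/, /s/ → /w/, giving /uðwʃ/.
Under (C)(C)V(C), the unsyllabifiable consonants are /w/, /ʃ/ (at most one coda consonant is licensed; onsets may contain at most 2 consonants).
Epenthesis after each stranded consonant: /w/ → /wu/, /ʃ/ → /ʃu/.

uðwuʃu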